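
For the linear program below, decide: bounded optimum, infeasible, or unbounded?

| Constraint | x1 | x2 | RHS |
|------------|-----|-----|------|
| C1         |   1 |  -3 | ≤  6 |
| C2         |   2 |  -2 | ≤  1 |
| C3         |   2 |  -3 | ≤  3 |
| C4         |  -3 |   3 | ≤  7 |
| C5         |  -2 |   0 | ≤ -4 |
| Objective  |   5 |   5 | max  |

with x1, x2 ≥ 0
Feasible point: (2, 2) satisfies every constraint, so the LP is feasible.
Direction d = (1, 1): for each constraint row a, a·d ≤ 0 —
  (1)(1) + (-3)(1) = -2 ≤ 0
  (2)(1) + (-2)(1) = 0 ≤ 0
  (2)(1) + (-3)(1) = -1 ≤ 0
  (-3)(1) + (3)(1) = 0 ≤ 0
  (-2)(1) + (0)(1) = -2 ≤ 0
and d ≥ 0, so (2, 2) + t·d stays feasible for every t ≥ 0. Along this ray z = 5x1 + 5x2 changes by 10 per unit t, so z → +∞.

Unbounded — the objective can increase without bound over the feasible region.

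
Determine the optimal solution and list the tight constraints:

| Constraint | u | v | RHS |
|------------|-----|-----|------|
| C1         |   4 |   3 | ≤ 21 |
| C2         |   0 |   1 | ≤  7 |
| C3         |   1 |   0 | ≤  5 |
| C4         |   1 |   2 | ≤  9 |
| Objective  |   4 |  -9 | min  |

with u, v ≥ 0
Optimal: u = 0, v = 4.5
Slack at optimum:
  C1: slack = 7.5
  C2: slack = 2.5
  C3: slack = 5
  C4: slack = 0 (binding)
  u ≥ 0: u = 0 (binding)
  v ≥ 0: v = 4.5
Binding constraints: C4, u ≥ 0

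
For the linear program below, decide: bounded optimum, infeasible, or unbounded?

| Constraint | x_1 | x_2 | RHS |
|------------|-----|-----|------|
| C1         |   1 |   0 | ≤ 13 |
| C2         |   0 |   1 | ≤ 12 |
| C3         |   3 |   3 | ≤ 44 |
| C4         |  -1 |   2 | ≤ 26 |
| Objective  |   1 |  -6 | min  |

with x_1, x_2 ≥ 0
The point (0, 12) satisfies every constraint, so the LP is feasible; the constraints give x_1 ≤ 13 and x_2 ≤ 12, which with x_1, x_2 ≥ 0 keep the feasible region inside a bounded box. A feasible, bounded LP attains a finite optimum at a vertex.

Evaluating z = x_1 - 6x_2 at each vertex:
  (0, 0): z = 0
  (13, 0): z = 13
  (13, 1.667): z = 3
  (2.667, 12): z = -69.33
  (0, 12): z = -72

Feasible with finite optimum z* = -72 at (0, 12).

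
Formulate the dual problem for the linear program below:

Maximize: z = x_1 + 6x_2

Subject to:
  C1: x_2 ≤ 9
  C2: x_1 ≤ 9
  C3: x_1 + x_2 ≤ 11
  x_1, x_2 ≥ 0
Minimize: z = 9y1 + 9y2 + 11y3

Subject to:
  C1: -y2 - y3 ≤ -1
  C2: -y1 - y3 ≤ -6
  y1, y2, y3 ≥ 0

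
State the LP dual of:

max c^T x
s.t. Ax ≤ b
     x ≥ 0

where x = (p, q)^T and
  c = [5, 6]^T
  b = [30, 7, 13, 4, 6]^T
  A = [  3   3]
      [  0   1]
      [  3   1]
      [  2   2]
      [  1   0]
Minimize: z = 30y1 + 7y2 + 13y3 + 4y4 + 6y5

Subject to:
  C1: -3y1 - 3y3 - 2y4 - y5 ≤ -5
  C2: -3y1 - y2 - y3 - 2y4 ≤ -6
  y1, y2, y3, y4, y5 ≥ 0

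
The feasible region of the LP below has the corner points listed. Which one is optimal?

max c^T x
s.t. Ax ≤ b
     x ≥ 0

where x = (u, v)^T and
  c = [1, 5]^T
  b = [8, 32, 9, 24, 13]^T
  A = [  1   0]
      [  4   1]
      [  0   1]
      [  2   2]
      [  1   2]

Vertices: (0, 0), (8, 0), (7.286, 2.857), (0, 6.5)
(0, 6.5) with z = 32.5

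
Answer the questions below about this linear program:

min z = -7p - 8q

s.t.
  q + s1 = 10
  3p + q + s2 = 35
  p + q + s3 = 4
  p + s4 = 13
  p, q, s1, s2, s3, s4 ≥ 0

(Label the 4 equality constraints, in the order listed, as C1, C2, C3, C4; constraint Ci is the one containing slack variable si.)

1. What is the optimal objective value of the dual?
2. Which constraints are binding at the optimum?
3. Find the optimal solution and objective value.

1. -32 (by strong duality, equal to the primal optimum)
2. C3, p ≥ 0
3. p = 0, q = 4, z = -32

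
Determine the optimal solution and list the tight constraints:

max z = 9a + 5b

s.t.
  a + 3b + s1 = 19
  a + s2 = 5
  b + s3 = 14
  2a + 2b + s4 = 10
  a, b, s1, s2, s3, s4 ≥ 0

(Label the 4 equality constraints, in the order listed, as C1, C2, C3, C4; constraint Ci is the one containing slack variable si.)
Optimal: a = 5, b = 0
Slack at optimum:
  C1: slack = 14
  C2: slack = 0 (binding)
  C3: slack = 14
  C4: slack = 0 (binding)
  a ≥ 0: a = 5
  b ≥ 0: b = 0 (binding)
Binding constraints: C2, C4, b ≥ 0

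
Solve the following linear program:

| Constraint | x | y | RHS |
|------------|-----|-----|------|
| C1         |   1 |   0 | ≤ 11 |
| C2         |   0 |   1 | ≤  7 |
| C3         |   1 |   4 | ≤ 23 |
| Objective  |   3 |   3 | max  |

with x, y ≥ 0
Each vertex is the intersection of two constraint boundaries that also satisfies all remaining constraints:
  x = 0 and y = 0 → (0, 0)
  x = 11 and y = 0 → (11, 0)
  x = 11 and x + 4y = 23 → (11, 3)
  x + 4y = 23 and x = 0 → (0, 5.75)

Evaluating z = 3x + 3y at each vertex:
  (0, 0): z = 0
  (11, 0): z = 33
  (11, 3): z = 42
  (0, 5.75): z = 17.25

The maximum is at (11, 3) with z = 42.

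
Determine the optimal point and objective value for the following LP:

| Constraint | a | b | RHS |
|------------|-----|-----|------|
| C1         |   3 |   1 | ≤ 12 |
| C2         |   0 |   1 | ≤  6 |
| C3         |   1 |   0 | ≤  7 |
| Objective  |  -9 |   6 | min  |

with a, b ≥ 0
Each vertex is the intersection of two constraint boundaries that also satisfies all remaining constraints:
  a = 0 and b = 0 → (0, 0)
  3a + b = 12 and b = 0 → (4, 0)
  3a + b = 12 and b = 6 → (2, 6)
  b = 6 and a = 0 → (0, 6)

Evaluating z = -9a + 6b at each vertex:
  (0, 0): z = 0
  (4, 0): z = -36
  (2, 6): z = 18
  (0, 6): z = 36

The minimum is at (4, 0) with z = -36.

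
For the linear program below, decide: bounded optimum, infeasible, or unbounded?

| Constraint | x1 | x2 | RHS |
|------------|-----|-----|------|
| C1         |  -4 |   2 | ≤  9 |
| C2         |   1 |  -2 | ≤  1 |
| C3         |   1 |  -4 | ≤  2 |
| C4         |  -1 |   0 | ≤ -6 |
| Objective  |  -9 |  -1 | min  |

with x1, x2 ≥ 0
Feasible point: (6, 3) satisfies every constraint, so the LP is feasible.
Direction d = (1, 1): for each constraint row a, a·d ≤ 0 —
  (-4)(1) + (2)(1) = -2 ≤ 0
  (1)(1) + (-2)(1) = -1 ≤ 0
  (1)(1) + (-4)(1) = -3 ≤ 0
  (-1)(1) + (0)(1) = -1 ≤ 0
and d ≥ 0, so (6, 3) + t·d stays feasible for every t ≥ 0. Along this ray z = -9x1 - x2 changes by -10 per unit t, so z → −∞.

Unbounded — the objective can decrease without bound over the feasible region.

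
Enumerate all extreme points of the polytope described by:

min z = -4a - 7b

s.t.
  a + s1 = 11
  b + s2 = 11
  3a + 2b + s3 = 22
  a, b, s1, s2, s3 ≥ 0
Each vertex is the intersection of two constraint boundaries that also satisfies all remaining constraints:
  a = 0 and b = 0 → (0, 0)
  3a + 2b = 22 and b = 0 → (7.333, 0)
  b = 11 and 3a + 2b = 22 → (0, 11)

Vertices: (0, 0), (7.333, 0), (0, 11)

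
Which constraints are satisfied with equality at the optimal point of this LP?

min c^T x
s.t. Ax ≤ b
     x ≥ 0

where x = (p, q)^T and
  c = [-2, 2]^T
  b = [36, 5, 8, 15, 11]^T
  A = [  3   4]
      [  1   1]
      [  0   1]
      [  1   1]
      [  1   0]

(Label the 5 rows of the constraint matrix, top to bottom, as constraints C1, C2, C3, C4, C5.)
Optimal: p = 5, q = 0
Slack at optimum:
  C1: slack = 21
  C2: slack = 0 (binding)
  C3: slack = 8
  C4: slack = 10
  C5: slack = 6
  p ≥ 0: p = 5
  q ≥ 0: q = 0 (binding)
Binding constraints: C2, q ≥ 0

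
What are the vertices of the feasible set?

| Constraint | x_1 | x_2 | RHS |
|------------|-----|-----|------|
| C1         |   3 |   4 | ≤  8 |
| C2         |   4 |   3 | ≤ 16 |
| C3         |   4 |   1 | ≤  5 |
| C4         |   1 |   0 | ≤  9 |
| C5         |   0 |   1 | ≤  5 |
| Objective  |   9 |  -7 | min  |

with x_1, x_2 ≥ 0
Each vertex is the intersection of two constraint boundaries that also satisfies all remaining constraints:
  x_1 = 0 and x_2 = 0 → (0, 0)
  4x_1 + x_2 = 5 and x_2 = 0 → (1.25, 0)
  3x_1 + 4x_2 = 8 and 4x_1 + x_2 = 5 → (0.9231, 1.308)
  3x_1 + 4x_2 = 8 and x_1 = 0 → (0, 2)

Vertices: (0, 0), (1.25, 0), (0.9231, 1.308), (0, 2)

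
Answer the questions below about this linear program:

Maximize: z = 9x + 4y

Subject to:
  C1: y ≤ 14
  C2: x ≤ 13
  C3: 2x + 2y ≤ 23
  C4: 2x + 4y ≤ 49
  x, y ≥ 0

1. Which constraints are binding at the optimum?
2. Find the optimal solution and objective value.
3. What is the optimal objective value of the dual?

1. C3, y ≥ 0
2. x = 11.5, y = 0, z = 103.5
3. 103.5 (by strong duality, equal to the primal optimum)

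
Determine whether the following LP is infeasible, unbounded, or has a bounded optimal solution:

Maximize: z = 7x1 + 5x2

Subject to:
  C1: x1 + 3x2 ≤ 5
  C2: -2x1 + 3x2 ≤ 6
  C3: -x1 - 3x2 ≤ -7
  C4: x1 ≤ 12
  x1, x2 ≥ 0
C1 requires x1 + 3x2 ≤ 5, while C3 (-x1 - 3x2 ≤ -7) is equivalent to x1 + 3x2 ≥ 7. Together they would need 7 ≤ x1 + 3x2 ≤ 5, which is impossible since 7 > 5. No point satisfies all constraints.

Infeasible — the constraint set is empty.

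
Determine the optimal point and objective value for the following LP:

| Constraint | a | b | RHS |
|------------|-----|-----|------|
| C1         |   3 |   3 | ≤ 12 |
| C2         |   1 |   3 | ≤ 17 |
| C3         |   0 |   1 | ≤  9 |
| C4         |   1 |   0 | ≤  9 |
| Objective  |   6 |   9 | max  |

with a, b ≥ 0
Each vertex is the intersection of two constraint boundaries that also satisfies all remaining constraints:
  a = 0 and b = 0 → (0, 0)
  3a + 3b = 12 and b = 0 → (4, 0)
  3a + 3b = 12 and a = 0 → (0, 4)

Evaluating z = 6a + 9b at each vertex:
  (0, 0): z = 0
  (4, 0): z = 24
  (0, 4): z = 36

The maximum is at (0, 4) with z = 36.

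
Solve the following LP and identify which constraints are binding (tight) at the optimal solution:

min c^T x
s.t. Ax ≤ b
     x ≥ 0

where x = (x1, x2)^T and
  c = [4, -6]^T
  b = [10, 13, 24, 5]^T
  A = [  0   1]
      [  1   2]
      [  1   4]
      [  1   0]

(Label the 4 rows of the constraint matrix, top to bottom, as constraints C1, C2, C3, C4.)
Optimal: x1 = 0, x2 = 6
Slack at optimum:
  C1: slack = 4
  C2: slack = 1
  C3: slack = 0 (binding)
  C4: slack = 5
  x1 ≥ 0: x1 = 0 (binding)
  x2 ≥ 0: x2 = 6
Binding constraints: C3, x1 ≥ 0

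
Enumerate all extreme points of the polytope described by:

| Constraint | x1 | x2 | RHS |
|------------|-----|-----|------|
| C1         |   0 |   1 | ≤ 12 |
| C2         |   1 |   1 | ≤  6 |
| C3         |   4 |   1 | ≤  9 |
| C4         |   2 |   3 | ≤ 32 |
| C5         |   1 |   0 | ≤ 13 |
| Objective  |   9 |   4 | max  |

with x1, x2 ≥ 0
Each vertex is the intersection of two constraint boundaries that also satisfies all remaining constraints:
  x1 = 0 and x2 = 0 → (0, 0)
  4x1 + x2 = 9 and x2 = 0 → (2.25, 0)
  x1 + x2 = 6 and 4x1 + x2 = 9 → (1, 5)
  x1 + x2 = 6 and x1 = 0 → (0, 6)

Vertices: (0, 0), (2.25, 0), (1, 5), (0, 6)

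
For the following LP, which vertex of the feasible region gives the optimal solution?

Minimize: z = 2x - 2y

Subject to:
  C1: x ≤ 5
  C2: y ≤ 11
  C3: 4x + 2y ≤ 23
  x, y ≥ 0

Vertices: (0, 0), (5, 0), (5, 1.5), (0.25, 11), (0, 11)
(0, 11) with z = -22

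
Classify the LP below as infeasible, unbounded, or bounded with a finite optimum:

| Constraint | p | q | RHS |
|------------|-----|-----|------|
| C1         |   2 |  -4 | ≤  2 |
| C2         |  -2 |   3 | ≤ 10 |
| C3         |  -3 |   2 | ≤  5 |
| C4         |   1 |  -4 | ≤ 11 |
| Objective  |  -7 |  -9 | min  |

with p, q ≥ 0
Feasible point: (0, 0) satisfies every constraint, so the LP is feasible.
Direction d = (2, 1): for each constraint row a, a·d ≤ 0 —
  (2)(2) + (-4)(1) = 0 ≤ 0
  (-2)(2) + (3)(1) = -1 ≤ 0
  (-3)(2) + (2)(1) = -4 ≤ 0
  (1)(2) + (-4)(1) = -2 ≤ 0
and d ≥ 0, so (0, 0) + t·d stays feasible for every t ≥ 0. Along this ray z = -7p - 9q changes by -23 per unit t, so z → −∞.

The LP is unbounded; z can be made arbitrarily small.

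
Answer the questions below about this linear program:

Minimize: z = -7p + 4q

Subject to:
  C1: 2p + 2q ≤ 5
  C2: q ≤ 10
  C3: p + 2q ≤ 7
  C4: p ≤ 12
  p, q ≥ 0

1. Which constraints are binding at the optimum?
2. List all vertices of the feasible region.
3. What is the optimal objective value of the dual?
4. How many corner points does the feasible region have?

1. C1, q ≥ 0
2. (0, 0), (2.5, 0), (0, 2.5)
3. -17.5 (by strong duality, equal to the primal optimum)
4. 3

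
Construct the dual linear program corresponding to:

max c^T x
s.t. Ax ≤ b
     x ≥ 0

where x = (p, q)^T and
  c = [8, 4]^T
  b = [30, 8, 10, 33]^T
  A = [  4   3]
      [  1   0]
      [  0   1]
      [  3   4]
Minimize: z = 30y1 + 8y2 + 10y3 + 33y4

Subject to:
  C1: -4y1 - y2 - 3y4 ≤ -8
  C2: -3y1 - y3 - 4y4 ≤ -4
  y1, y2, y3, y4 ≥ 0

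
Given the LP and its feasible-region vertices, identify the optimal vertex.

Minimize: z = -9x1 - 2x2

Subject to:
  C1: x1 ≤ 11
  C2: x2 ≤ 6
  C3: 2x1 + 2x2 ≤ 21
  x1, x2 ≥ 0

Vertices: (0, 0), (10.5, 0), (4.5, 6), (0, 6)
Evaluating z = -9x1 - 2x2 at each vertex:
  (0, 0): z = 0
  (10.5, 0): z = -94.5
  (4.5, 6): z = -52.5
  (0, 6): z = -12

The smallest value is z = -94.5, attained at (10.5, 0).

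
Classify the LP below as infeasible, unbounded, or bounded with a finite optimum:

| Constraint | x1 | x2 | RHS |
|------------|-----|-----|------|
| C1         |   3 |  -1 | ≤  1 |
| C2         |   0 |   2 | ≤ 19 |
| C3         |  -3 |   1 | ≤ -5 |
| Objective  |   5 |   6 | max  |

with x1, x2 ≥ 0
C1 requires 3x1 - x2 ≤ 1, while C3 (-3x1 + x2 ≤ -5) is equivalent to 3x1 - x2 ≥ 5. Together they would need 5 ≤ 3x1 - x2 ≤ 1, which is impossible since 5 > 1. No point satisfies all constraints.

Infeasible: no point satisfies all constraints simultaneously.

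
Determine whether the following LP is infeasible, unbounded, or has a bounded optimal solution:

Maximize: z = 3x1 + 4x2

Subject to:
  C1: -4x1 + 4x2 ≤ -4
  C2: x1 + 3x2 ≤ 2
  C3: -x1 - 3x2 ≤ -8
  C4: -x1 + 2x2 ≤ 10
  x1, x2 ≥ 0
C2 requires x1 + 3x2 ≤ 2, while C3 (-x1 - 3x2 ≤ -8) is equivalent to x1 + 3x2 ≥ 8. Together they would need 8 ≤ x1 + 3x2 ≤ 2, which is impossible since 8 > 2. No point satisfies all constraints.

Infeasible: no point satisfies all constraints simultaneously.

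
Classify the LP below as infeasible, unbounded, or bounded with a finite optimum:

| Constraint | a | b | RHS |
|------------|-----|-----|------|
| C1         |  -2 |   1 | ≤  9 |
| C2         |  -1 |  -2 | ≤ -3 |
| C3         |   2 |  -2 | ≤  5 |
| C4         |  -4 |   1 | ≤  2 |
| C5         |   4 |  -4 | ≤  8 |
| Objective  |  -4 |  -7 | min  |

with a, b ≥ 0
Feasible point: (0, 2) satisfies every constraint, so the LP is feasible.
Direction d = (1, 1): for each constraint row a, a·d ≤ 0 —
  (-2)(1) + (1)(1) = -1 ≤ 0
  (-1)(1) + (-2)(1) = -3 ≤ 0
  (2)(1) + (-2)(1) = 0 ≤ 0
  (-4)(1) + (1)(1) = -3 ≤ 0
  (4)(1) + (-4)(1) = 0 ≤ 0
and d ≥ 0, so (0, 2) + t·d stays feasible for every t ≥ 0. Along this ray z = -4a - 7b changes by -11 per unit t, so z → −∞.

Unbounded: there is a feasible ray along which z → −∞.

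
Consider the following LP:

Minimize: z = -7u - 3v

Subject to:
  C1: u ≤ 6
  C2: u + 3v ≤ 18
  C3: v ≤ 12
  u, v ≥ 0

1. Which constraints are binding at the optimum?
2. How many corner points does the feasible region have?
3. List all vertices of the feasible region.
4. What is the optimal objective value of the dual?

1. C1, C2
2. 4
3. (0, 0), (6, 0), (6, 4), (0, 6)
4. -54 (by strong duality, equal to the primal optimum)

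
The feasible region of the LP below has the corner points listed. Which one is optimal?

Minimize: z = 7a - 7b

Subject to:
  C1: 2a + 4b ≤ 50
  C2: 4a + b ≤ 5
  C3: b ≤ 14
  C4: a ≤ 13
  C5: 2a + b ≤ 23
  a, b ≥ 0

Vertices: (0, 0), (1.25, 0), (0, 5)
(0, 5) with z = -35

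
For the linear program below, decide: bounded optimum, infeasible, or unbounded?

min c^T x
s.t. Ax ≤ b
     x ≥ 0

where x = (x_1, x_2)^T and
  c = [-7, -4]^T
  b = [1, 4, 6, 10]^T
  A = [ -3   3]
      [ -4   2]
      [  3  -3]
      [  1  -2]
Feasible point: (0, 0) satisfies every constraint, so the LP is feasible.
Direction d = (1, 1): for each constraint row a, a·d ≤ 0 —
  (-3)(1) + (3)(1) = 0 ≤ 0
  (-4)(1) + (2)(1) = -2 ≤ 0
  (3)(1) + (-3)(1) = 0 ≤ 0
  (1)(1) + (-2)(1) = -1 ≤ 0
and d ≥ 0, so (0, 0) + t·d stays feasible for every t ≥ 0. Along this ray z = -7x_1 - 4x_2 changes by -11 per unit t, so z → −∞.

Unbounded: there is a feasible ray along which z → −∞.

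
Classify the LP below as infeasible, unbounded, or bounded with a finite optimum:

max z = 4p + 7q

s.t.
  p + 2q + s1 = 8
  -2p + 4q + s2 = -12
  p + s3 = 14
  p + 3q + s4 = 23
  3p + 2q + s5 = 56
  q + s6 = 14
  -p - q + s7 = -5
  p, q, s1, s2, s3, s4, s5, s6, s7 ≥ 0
The point (8, 0) satisfies every constraint, so the LP is feasible; the constraints give p ≤ 14 and q ≤ 14, which with p, q ≥ 0 keep the feasible region inside a bounded box. A feasible, bounded LP attains a finite optimum at a vertex.

The LP has an optimal solution: (8, 0) with z = 32.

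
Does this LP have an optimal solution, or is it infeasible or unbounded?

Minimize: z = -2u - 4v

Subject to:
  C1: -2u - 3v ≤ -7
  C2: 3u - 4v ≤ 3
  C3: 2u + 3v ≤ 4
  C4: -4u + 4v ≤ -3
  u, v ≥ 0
C3 requires 2u + 3v ≤ 4, while C1 (-2u - 3v ≤ -7) is equivalent to 2u + 3v ≥ 7. Together they would need 7 ≤ 2u + 3v ≤ 4, which is impossible since 7 > 4. No point satisfies all constraints.

The feasible region is empty; the LP is infeasible.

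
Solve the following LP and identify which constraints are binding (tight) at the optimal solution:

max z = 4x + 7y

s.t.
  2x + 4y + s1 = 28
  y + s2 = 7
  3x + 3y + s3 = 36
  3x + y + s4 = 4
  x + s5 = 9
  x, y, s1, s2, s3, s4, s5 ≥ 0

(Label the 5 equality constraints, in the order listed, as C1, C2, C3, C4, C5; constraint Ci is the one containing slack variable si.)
Optimal: x = 0, y = 4
Binding: C4, x ≥ 0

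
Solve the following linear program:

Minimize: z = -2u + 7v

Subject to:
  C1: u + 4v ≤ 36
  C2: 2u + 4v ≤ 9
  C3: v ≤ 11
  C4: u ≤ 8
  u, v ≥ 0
Each vertex is the intersection of two constraint boundaries that also satisfies all remaining constraints:
  u = 0 and v = 0 → (0, 0)
  2u + 4v = 9 and v = 0 → (4.5, 0)
  2u + 4v = 9 and u = 0 → (0, 2.25)

Evaluating z = -2u + 7v at each vertex:
  (0, 0): z = 0
  (4.5, 0): z = -9
  (0, 2.25): z = 15.75

The minimum is at (4.5, 0) with z = -9.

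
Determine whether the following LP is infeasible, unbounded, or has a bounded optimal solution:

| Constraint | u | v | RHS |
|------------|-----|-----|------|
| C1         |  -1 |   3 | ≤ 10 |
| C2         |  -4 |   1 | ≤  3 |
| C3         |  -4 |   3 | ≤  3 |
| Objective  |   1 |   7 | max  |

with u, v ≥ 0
Feasible point: (0, 0) satisfies every constraint, so the LP is feasible.
Direction d = (1, 0): for each constraint row a, a·d ≤ 0 —
  (-1)(1) + (3)(0) = -1 ≤ 0
  (-4)(1) + (1)(0) = -4 ≤ 0
  (-4)(1) + (3)(0) = -4 ≤ 0
and d ≥ 0, so (0, 0) + t·d stays feasible for every t ≥ 0. Along this ray z = u + 7v changes by 1 per unit t, so z → +∞.

The LP is unbounded; z can be made arbitrarily large.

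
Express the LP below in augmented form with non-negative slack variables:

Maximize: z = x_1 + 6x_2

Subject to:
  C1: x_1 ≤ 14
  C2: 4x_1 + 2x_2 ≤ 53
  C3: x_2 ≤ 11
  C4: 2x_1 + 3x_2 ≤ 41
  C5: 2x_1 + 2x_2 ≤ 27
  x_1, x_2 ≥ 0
max z = x_1 + 6x_2

s.t.
  x_1 + s1 = 14
  4x_1 + 2x_2 + s2 = 53
  x_2 + s3 = 11
  2x_1 + 3x_2 + s4 = 41
  2x_1 + 2x_2 + s5 = 27
  x_1, x_2, s1, s2, s3, s4, s5 ≥ 0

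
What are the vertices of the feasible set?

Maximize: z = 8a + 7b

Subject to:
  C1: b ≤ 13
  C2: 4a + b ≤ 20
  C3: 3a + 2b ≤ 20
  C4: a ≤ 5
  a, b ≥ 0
Each vertex is the intersection of two constraint boundaries that also satisfies all remaining constraints:
  a = 0 and b = 0 → (0, 0)
  4a + b = 20 and a = 5 → (5, 0)
  4a + b = 20 and 3a + 2b = 20 → (4, 4)
  3a + 2b = 20 and a = 0 → (0, 10)

Vertices: (0, 0), (5, 0), (4, 4), (0, 10)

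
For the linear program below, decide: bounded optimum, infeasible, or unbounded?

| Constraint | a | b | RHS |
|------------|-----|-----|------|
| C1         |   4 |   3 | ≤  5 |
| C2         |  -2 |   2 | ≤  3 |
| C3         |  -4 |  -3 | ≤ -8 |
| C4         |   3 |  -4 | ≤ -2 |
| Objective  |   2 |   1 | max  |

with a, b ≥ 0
C1 requires 4a + 3b ≤ 5, while C3 (-4a - 3b ≤ -8) is equivalent to 4a + 3b ≥ 8. Together they would need 8 ≤ 4a + 3b ≤ 5, which is impossible since 8 > 5. No point satisfies all constraints.

The feasible region is empty; the LP is infeasible.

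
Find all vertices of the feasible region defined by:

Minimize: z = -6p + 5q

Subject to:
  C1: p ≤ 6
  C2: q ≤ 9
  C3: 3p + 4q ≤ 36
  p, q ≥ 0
Each vertex is the intersection of two constraint boundaries that also satisfies all remaining constraints:
  p = 0 and q = 0 → (0, 0)
  p = 6 and q = 0 → (6, 0)
  p = 6 and 3p + 4q = 36 → (6, 4.5)
  q = 9 and 3p + 4q = 36 → (0, 9)

Vertices: (0, 0), (6, 0), (6, 4.5), (0, 9)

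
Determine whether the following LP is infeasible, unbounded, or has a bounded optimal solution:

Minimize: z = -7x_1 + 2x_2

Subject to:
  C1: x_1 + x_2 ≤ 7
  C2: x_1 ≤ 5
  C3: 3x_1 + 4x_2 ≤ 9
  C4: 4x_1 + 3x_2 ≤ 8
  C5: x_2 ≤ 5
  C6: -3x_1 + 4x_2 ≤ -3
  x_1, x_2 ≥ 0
The point (2, 0) satisfies every constraint, so the LP is feasible; the constraints give x_1 ≤ 5 and x_2 ≤ 5, which with x_1, x_2 ≥ 0 keep the feasible region inside a bounded box. A feasible, bounded LP attains a finite optimum at a vertex.

Evaluating z = -7x_1 + 2x_2 at each vertex:
  (1, 0): z = -7
  (2, 0): z = -14
  (1.64, 0.48): z = -10.52

Bounded optimum: z* = -14 at (2, 0).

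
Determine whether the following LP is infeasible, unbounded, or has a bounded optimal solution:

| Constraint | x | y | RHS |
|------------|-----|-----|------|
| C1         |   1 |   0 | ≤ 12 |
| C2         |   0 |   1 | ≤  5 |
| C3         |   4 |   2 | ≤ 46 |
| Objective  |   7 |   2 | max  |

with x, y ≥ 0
The point (11.5, 0) satisfies every constraint, so the LP is feasible; the constraints give x ≤ 12 and y ≤ 5, which with x, y ≥ 0 keep the feasible region inside a bounded box. A feasible, bounded LP attains a finite optimum at a vertex.

Evaluating z = 7x + 2y at each vertex:
  (0, 0): z = 0
  (11.5, 0): z = 80.5
  (9, 5): z = 73
  (0, 5): z = 10

The LP has an optimal solution: (11.5, 0) with z = 80.5.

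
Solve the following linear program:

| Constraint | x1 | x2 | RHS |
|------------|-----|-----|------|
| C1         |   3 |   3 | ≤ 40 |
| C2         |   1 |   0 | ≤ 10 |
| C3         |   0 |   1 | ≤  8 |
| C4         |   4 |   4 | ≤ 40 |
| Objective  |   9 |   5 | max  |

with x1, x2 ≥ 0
Each vertex is the intersection of two constraint boundaries that also satisfies all remaining constraints:
  x1 = 0 and x2 = 0 → (0, 0)
  x1 = 10 and 4x1 + 4x2 = 40 → (10, 0)
  x2 = 8 and 4x1 + 4x2 = 40 → (2, 8)
  x2 = 8 and x1 = 0 → (0, 8)

Evaluating z = 9x1 + 5x2 at each vertex:
  (0, 0): z = 0
  (10, 0): z = 90
  (2, 8): z = 58
  (0, 8): z = 40

The maximum is at (10, 0) with z = 90.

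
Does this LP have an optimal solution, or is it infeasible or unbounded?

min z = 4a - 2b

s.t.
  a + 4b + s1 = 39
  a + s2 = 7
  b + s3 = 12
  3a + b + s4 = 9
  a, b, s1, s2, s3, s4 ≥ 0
The point (0, 9) satisfies every constraint, so the LP is feasible; the constraints give a ≤ 7 and b ≤ 12, which with a, b ≥ 0 keep the feasible region inside a bounded box. A feasible, bounded LP attains a finite optimum at a vertex.

Evaluating z = 4a - 2b at each vertex:
  (0, 0): z = 0
  (3, 0): z = 12
  (0, 9): z = -18

The LP has an optimal solution: (0, 9) with z = -18.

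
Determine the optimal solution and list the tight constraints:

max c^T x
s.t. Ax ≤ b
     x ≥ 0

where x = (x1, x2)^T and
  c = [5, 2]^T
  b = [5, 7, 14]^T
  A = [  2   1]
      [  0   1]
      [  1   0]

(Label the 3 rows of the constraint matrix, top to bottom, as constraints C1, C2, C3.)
Optimal: x1 = 2.5, x2 = 0
Slack at optimum:
  C1: slack = 0 (binding)
  C2: slack = 7
  C3: slack = 11.5
  x1 ≥ 0: x1 = 2.5
  x2 ≥ 0: x2 = 0 (binding)
Binding constraints: C1, x2 ≥ 0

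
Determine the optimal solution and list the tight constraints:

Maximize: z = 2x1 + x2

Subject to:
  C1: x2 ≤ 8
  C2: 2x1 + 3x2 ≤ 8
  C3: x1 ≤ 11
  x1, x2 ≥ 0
Optimal: x1 = 4, x2 = 0
Slack at optimum:
  C1: slack = 8
  C2: slack = 0 (binding)
  C3: slack = 7
  x1 ≥ 0: x1 = 4
  x2 ≥ 0: x2 = 0 (binding)
Binding constraints: C2, x2 ≥ 0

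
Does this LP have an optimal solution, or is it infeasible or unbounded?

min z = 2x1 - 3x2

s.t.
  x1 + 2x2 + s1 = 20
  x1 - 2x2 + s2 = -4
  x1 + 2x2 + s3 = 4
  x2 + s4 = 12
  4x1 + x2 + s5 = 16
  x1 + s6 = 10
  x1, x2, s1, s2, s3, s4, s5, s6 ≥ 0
The point (0, 2) satisfies every constraint, so the LP is feasible; the constraints give x1 ≤ 10 and x2 ≤ 12, which with x1, x2 ≥ 0 keep the feasible region inside a bounded box. A feasible, bounded LP attains a finite optimum at a vertex.

Evaluating z = 2x1 - 3x2 at each vertex:
  (0, 2): z = -6

The LP has an optimal solution: (0, 2) with z = -6.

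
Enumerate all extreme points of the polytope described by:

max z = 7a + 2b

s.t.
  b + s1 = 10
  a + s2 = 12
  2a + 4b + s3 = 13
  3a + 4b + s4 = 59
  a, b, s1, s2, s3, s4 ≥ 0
Each vertex is the intersection of two constraint boundaries that also satisfies all remaining constraints:
  a = 0 and b = 0 → (0, 0)
  2a + 4b = 13 and b = 0 → (6.5, 0)
  2a + 4b = 13 and a = 0 → (0, 3.25)

Vertices: (0, 0), (6.5, 0), (0, 3.25)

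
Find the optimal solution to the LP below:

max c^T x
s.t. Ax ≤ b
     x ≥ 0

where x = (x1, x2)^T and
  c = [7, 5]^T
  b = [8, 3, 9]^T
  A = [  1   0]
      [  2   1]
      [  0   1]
Each vertex is the intersection of two constraint boundaries that also satisfies all remaining constraints:
  x1 = 0 and x2 = 0 → (0, 0)
  2x1 + x2 = 3 and x2 = 0 → (1.5, 0)
  2x1 + x2 = 3 and x1 = 0 → (0, 3)

Evaluating z = 7x1 + 5x2 at each vertex:
  (0, 0): z = 0
  (1.5, 0): z = 10.5
  (0, 3): z = 15

The maximum is at (0, 3) with z = 15.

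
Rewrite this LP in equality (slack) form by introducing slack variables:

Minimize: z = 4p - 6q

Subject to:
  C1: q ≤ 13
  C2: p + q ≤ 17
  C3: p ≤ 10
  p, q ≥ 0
min z = 4p - 6q

s.t.
  q + s1 = 13
  p + q + s2 = 17
  p + s3 = 10
  p, q, s1, s2, s3 ≥ 0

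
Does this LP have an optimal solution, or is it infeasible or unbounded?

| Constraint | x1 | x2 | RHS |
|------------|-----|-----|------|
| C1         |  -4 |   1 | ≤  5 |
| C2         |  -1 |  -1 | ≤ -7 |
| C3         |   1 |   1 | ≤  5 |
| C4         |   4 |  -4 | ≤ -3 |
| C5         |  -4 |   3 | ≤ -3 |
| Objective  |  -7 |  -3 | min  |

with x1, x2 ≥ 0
C3 requires x1 + x2 ≤ 5, while C2 (-x1 - x2 ≤ -7) is equivalent to x1 + x2 ≥ 7. Together they would need 7 ≤ x1 + x2 ≤ 5, which is impossible since 7 > 5. No point satisfies all constraints.

Infeasible — the constraint set is empty.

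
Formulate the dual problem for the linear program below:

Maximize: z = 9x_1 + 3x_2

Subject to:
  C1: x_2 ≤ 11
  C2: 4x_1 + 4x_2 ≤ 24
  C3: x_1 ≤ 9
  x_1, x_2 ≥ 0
Minimize: z = 11y1 + 24y2 + 9y3

Subject to:
  C1: -4y2 - y3 ≤ -9
  C2: -y1 - 4y2 ≤ -3
  y1, y2, y3 ≥ 0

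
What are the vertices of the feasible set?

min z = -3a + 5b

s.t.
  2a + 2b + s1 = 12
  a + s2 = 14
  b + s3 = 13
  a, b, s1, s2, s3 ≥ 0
Each vertex is the intersection of two constraint boundaries that also satisfies all remaining constraints:
  a = 0 and b = 0 → (0, 0)
  2a + 2b = 12 and b = 0 → (6, 0)
  2a + 2b = 12 and a = 0 → (0, 6)

Vertices: (0, 0), (6, 0), (0, 6)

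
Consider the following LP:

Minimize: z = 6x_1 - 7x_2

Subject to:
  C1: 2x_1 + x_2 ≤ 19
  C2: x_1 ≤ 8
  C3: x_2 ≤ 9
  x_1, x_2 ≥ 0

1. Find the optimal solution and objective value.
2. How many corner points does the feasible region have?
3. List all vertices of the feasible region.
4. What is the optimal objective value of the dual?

1. x_1 = 0, x_2 = 9, z = -63
2. 5
3. (0, 0), (8, 0), (8, 3), (5, 9), (0, 9)
4. -63 (by strong duality, equal to the primal optimum)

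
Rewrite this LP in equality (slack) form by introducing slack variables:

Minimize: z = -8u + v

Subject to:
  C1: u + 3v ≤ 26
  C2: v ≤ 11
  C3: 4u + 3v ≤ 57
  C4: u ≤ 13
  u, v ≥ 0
min z = -8u + v

s.t.
  u + 3v + s1 = 26
  v + s2 = 11
  4u + 3v + s3 = 57
  u + s4 = 13
  u, v, s1, s2, s3, s4 ≥ 0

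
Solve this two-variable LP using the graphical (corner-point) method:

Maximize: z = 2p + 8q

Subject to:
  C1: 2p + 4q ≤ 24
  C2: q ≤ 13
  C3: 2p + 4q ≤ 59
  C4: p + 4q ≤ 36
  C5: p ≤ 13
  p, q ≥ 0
p = 0, q = 6, z = 48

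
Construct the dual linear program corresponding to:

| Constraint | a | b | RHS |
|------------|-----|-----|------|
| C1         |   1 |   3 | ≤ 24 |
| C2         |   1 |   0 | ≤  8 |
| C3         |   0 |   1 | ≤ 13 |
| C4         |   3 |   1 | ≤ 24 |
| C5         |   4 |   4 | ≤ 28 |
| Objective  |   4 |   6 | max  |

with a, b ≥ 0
Minimize: z = 24y1 + 8y2 + 13y3 + 24y4 + 28y5

Subject to:
  C1: -y1 - y2 - 3y4 - 4y5 ≤ -4
  C2: -3y1 - y3 - y4 - 4y5 ≤ -6
  y1, y2, y3, y4, y5 ≥ 0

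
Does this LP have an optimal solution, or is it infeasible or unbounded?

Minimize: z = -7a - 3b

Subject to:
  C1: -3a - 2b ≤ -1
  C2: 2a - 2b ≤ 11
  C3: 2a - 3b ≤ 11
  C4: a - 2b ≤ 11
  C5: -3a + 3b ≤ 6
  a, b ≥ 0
Feasible point: (0, 1) satisfies every constraint, so the LP is feasible.
Direction d = (1, 1): for each constraint row a, a·d ≤ 0 —
  (-3)(1) + (-2)(1) = -5 ≤ 0
  (2)(1) + (-2)(1) = 0 ≤ 0
  (2)(1) + (-3)(1) = -1 ≤ 0
  (1)(1) + (-2)(1) = -1 ≤ 0
  (-3)(1) + (3)(1) = 0 ≤ 0
and d ≥ 0, so (0, 1) + t·d stays feasible for every t ≥ 0. Along this ray z = -7a - 3b changes by -10 per unit t, so z → −∞.

Unbounded — the objective can decrease without bound over the feasible region.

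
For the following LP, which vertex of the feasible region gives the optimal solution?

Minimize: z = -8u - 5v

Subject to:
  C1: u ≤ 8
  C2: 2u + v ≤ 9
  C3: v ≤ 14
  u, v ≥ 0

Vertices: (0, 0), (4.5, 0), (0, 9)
(0, 9) with z = -45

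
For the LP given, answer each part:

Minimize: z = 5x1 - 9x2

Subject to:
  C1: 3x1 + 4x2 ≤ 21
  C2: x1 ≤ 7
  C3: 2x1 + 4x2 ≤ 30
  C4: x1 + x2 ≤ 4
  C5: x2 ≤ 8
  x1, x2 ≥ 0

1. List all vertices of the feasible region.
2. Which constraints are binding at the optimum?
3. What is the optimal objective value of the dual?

1. (0, 0), (4, 0), (0, 4)
2. C4, x1 ≥ 0
3. -36 (by strong duality, equal to the primal optimum)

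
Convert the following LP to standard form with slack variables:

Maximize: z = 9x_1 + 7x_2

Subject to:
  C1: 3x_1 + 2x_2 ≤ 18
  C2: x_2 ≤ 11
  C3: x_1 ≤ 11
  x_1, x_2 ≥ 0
max z = 9x_1 + 7x_2

s.t.
  3x_1 + 2x_2 + s1 = 18
  x_2 + s2 = 11
  x_1 + s3 = 11
  x_1, x_2, s1, s2, s3 ≥ 0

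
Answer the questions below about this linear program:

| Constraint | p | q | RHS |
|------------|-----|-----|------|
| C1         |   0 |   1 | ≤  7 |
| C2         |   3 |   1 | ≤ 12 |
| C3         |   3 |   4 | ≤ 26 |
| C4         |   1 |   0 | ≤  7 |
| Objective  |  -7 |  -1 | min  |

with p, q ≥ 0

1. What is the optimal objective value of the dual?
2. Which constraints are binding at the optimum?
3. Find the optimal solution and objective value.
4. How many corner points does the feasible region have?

1. -28 (by strong duality, equal to the primal optimum)
2. C2, q ≥ 0
3. p = 4, q = 0, z = -28
4. 4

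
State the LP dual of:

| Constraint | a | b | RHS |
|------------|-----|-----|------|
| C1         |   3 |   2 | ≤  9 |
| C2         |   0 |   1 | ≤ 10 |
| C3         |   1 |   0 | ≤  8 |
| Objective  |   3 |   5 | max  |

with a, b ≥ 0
Minimize: z = 9y1 + 10y2 + 8y3

Subject to:
  C1: -3y1 - y3 ≤ -3
  C2: -2y1 - y2 ≤ -5
  y1, y2, y3 ≥ 0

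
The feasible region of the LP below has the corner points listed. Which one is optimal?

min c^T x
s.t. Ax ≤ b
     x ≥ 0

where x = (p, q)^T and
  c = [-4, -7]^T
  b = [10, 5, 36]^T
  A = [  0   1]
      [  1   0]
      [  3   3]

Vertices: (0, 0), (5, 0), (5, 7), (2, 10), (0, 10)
(2, 10) with z = -78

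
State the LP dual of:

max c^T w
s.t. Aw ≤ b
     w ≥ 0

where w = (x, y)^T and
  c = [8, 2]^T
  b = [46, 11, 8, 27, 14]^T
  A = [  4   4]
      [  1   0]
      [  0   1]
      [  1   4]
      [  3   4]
Minimize: z = 46y1 + 11y2 + 8y3 + 27y4 + 14y5

Subject to:
  C1: -4y1 - y2 - y4 - 3y5 ≤ -8
  C2: -4y1 - y3 - 4y4 - 4y5 ≤ -2
  y1, y2, y3, y4, y5 ≥ 0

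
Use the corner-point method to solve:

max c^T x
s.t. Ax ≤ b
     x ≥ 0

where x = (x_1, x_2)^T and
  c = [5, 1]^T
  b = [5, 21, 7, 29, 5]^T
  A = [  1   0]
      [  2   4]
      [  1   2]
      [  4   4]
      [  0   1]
Each vertex is the intersection of two constraint boundaries that also satisfies all remaining constraints:
  x_1 = 0 and x_2 = 0 → (0, 0)
  x_1 = 5 and x_2 = 0 → (5, 0)
  x_1 = 5 and x_1 + 2x_2 = 7 → (5, 1)
  x_1 + 2x_2 = 7 and x_1 = 0 → (0, 3.5)

Evaluating z = 5x_1 + x_2 at each vertex:
  (0, 0): z = 0
  (5, 0): z = 25
  (5, 1): z = 26
  (0, 3.5): z = 3.5

The maximum is at (5, 1) with z = 26.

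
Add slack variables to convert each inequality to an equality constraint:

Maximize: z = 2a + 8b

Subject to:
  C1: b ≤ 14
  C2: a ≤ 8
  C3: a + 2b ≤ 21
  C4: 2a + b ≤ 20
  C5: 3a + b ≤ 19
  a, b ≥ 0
max z = 2a + 8b

s.t.
  b + s1 = 14
  a + s2 = 8
  a + 2b + s3 = 21
  2a + b + s4 = 20
  3a + b + s5 = 19
  a, b, s1, s2, s3, s4, s5 ≥ 0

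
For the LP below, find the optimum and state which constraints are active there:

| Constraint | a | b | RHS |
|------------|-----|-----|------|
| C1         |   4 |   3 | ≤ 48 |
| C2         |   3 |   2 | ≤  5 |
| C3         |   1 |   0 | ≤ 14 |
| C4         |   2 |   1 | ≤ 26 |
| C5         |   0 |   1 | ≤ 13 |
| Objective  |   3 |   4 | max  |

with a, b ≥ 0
Optimal: a = 0, b = 2.5
Slack at optimum:
  C1: slack = 40.5
  C2: slack = 0 (binding)
  C3: slack = 14
  C4: slack = 23.5
  C5: slack = 10.5
  a ≥ 0: a = 0 (binding)
  b ≥ 0: b = 2.5
Binding constraints: C2, a ≥ 0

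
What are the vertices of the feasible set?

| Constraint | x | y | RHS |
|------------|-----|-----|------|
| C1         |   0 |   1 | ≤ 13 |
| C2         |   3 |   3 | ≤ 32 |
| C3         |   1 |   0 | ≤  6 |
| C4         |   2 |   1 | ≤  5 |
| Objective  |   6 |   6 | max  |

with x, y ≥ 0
Each vertex is the intersection of two constraint boundaries that also satisfies all remaining constraints:
  x = 0 and y = 0 → (0, 0)
  2x + y = 5 and y = 0 → (2.5, 0)
  2x + y = 5 and x = 0 → (0, 5)

Vertices: (0, 0), (2.5, 0), (0, 5)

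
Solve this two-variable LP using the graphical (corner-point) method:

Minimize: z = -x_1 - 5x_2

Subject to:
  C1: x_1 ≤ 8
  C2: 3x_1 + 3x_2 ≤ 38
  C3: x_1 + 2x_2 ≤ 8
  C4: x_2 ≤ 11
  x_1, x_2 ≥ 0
Each vertex is the intersection of two constraint boundaries that also satisfies all remaining constraints:
  x_1 = 0 and x_2 = 0 → (0, 0)
  x_1 = 8 and x_1 + 2x_2 = 8 → (8, 0)
  x_1 + 2x_2 = 8 and x_1 = 0 → (0, 4)

Evaluating z = -x_1 - 5x_2 at each vertex:
  (0, 0): z = 0
  (8, 0): z = -8
  (0, 4): z = -20

The minimum is at (0, 4) with z = -20.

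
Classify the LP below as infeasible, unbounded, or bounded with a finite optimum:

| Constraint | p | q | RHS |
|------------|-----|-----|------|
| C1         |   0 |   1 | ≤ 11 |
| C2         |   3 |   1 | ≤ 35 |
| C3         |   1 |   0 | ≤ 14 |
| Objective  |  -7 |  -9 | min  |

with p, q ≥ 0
The point (8, 11) satisfies every constraint, so the LP is feasible; the constraints give p ≤ 14 and q ≤ 11, which with p, q ≥ 0 keep the feasible region inside a bounded box. A feasible, bounded LP attains a finite optimum at a vertex.

Evaluating z = -7p - 9q at each vertex:
  (0, 0): z = 0
  (11.67, 0): z = -81.67
  (8, 11): z = -155
  (0, 11): z = -99

Bounded optimum: z* = -155 at (8, 11).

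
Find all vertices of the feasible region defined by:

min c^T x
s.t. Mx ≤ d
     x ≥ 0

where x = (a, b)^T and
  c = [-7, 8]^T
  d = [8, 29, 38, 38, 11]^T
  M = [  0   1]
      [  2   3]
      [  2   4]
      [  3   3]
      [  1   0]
Each vertex is the intersection of two constraint boundaries that also satisfies all remaining constraints:
  a = 0 and b = 0 → (0, 0)
  a = 11 and b = 0 → (11, 0)
  3a + 3b = 38 and a = 11 → (11, 1.667)
  2a + 3b = 29 and 3a + 3b = 38 → (9, 3.667)
  b = 8 and 2a + 3b = 29 → (2.5, 8)
  b = 8 and a = 0 → (0, 8)

Vertices: (0, 0), (11, 0), (11, 1.667), (9, 3.667), (2.5, 8), (0, 8)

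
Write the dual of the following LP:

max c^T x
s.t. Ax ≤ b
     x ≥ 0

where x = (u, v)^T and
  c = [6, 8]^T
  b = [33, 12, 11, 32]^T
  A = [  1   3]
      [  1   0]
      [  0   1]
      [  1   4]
Minimize: z = 33y1 + 12y2 + 11y3 + 32y4

Subject to:
  C1: -y1 - y2 - y4 ≤ -6
  C2: -3y1 - y3 - 4y4 ≤ -8
  y1, y2, y3, y4 ≥ 0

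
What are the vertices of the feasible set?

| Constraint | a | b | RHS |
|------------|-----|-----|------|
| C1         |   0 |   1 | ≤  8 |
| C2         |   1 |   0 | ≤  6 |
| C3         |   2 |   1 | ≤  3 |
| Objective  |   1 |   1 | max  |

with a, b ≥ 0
Each vertex is the intersection of two constraint boundaries that also satisfies all remaining constraints:
  a = 0 and b = 0 → (0, 0)
  2a + b = 3 and b = 0 → (1.5, 0)
  2a + b = 3 and a = 0 → (0, 3)

Vertices: (0, 0), (1.5, 0), (0, 3)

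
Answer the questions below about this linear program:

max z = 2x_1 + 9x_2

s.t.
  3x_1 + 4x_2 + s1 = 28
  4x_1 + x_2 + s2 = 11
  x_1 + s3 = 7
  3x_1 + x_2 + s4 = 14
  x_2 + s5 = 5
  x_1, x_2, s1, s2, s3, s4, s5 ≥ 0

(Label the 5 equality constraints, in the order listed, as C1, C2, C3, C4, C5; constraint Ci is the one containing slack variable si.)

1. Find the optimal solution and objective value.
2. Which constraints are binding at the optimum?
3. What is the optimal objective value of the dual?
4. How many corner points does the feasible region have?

1. x_1 = 1.5, x_2 = 5, z = 48
2. C2, C5
3. 48 (by strong duality, equal to the primal optimum)
4. 4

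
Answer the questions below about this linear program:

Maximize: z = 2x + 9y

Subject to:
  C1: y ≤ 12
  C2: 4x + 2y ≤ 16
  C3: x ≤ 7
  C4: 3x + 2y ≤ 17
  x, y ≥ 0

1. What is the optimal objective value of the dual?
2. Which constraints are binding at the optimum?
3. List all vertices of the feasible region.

1. 72 (by strong duality, equal to the primal optimum)
2. C2, x ≥ 0
3. (0, 0), (4, 0), (0, 8)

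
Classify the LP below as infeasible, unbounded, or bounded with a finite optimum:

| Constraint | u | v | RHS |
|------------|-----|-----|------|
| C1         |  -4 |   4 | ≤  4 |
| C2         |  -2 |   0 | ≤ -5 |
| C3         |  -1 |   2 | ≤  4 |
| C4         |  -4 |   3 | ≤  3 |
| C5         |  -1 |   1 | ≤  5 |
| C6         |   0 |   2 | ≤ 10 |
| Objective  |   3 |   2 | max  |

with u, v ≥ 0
Feasible point: (3, 0) satisfies every constraint, so the LP is feasible.
Direction d = (1, 0): for each constraint row a, a·d ≤ 0 —
  (-4)(1) + (4)(0) = -4 ≤ 0
  (-2)(1) + (0)(0) = -2 ≤ 0
  (-1)(1) + (2)(0) = -1 ≤ 0
  (-4)(1) + (3)(0) = -4 ≤ 0
  (-1)(1) + (1)(0) = -1 ≤ 0
  (0)(1) + (2)(0) = 0 ≤ 0
and d ≥ 0, so (3, 0) + t·d stays feasible for every t ≥ 0. Along this ray z = 3u + 2v changes by 3 per unit t, so z → +∞.

Unbounded — the objective can increase without bound over the feasible region.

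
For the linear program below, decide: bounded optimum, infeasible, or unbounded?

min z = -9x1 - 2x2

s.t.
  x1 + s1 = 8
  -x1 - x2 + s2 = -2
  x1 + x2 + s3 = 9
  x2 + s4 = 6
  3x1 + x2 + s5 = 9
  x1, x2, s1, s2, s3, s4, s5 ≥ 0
The point (3, 0) satisfies every constraint, so the LP is feasible; the constraints give x1 ≤ 8 and x2 ≤ 6, which with x1, x2 ≥ 0 keep the feasible region inside a bounded box. A feasible, bounded LP attains a finite optimum at a vertex.

Evaluating z = -9x1 - 2x2 at each vertex:
  (0, 2): z = -4
  (2, 0): z = -18
  (3, 0): z = -27
  (1, 6): z = -21
  (0, 6): z = -12

Feasible with finite optimum z* = -27 at (3, 0).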